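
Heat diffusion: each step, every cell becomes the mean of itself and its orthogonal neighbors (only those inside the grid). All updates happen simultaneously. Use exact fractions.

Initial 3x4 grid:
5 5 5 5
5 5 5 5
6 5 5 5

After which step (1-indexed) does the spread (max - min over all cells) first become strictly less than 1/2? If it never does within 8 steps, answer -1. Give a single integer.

Answer: 1

Derivation:
Step 1: max=16/3, min=5, spread=1/3
  -> spread < 1/2 first at step 1
Step 2: max=95/18, min=5, spread=5/18
Step 3: max=1121/216, min=5, spread=41/216
Step 4: max=133817/25920, min=5, spread=4217/25920
Step 5: max=7985149/1555200, min=36079/7200, spread=38417/311040
Step 6: max=477760211/93312000, min=722597/144000, spread=1903471/18662400
Step 7: max=28594589089/5598720000, min=21715759/4320000, spread=18038617/223948800
Step 8: max=1712884182851/335923200000, min=1956926759/388800000, spread=883978523/13436928000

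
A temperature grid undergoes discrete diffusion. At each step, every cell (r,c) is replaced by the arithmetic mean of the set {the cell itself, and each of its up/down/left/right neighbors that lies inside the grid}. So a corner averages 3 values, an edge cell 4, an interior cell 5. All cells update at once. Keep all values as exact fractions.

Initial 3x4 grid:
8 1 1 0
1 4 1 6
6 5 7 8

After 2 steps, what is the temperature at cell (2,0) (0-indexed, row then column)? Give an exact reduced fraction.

Answer: 19/4

Derivation:
Step 1: cell (2,0) = 4
Step 2: cell (2,0) = 19/4
Full grid after step 2:
  139/36 599/240 623/240 41/18
  869/240 399/100 319/100 1013/240
  19/4 343/80 431/80 16/3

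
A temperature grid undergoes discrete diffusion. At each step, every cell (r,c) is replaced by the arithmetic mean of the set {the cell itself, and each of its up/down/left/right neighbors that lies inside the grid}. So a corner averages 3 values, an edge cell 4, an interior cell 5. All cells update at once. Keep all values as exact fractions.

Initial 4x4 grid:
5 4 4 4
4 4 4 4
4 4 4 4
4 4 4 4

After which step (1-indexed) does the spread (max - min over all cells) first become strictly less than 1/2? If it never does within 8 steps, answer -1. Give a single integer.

Step 1: max=13/3, min=4, spread=1/3
  -> spread < 1/2 first at step 1
Step 2: max=77/18, min=4, spread=5/18
Step 3: max=905/216, min=4, spread=41/216
Step 4: max=26963/6480, min=4, spread=1043/6480
Step 5: max=803153/194400, min=4, spread=25553/194400
Step 6: max=23999459/5832000, min=72079/18000, spread=645863/5832000
Step 7: max=717481691/174960000, min=480971/120000, spread=16225973/174960000
Step 8: max=21472677983/5248800000, min=216701/54000, spread=409340783/5248800000

Answer: 1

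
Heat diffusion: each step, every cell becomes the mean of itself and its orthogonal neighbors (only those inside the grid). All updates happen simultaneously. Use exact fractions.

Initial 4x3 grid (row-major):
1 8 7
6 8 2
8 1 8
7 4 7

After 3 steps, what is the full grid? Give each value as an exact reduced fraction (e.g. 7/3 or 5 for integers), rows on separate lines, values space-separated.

Answer: 87/16 20459/3600 2411/432
13501/2400 4043/750 41053/7200
39233/7200 33889/6000 38483/7200
773/135 77891/14400 6019/1080

Derivation:
After step 1:
  5 6 17/3
  23/4 5 25/4
  11/2 29/5 9/2
  19/3 19/4 19/3
After step 2:
  67/12 65/12 215/36
  85/16 144/25 257/48
  1403/240 511/100 1373/240
  199/36 1393/240 187/36
After step 3:
  87/16 20459/3600 2411/432
  13501/2400 4043/750 41053/7200
  39233/7200 33889/6000 38483/7200
  773/135 77891/14400 6019/1080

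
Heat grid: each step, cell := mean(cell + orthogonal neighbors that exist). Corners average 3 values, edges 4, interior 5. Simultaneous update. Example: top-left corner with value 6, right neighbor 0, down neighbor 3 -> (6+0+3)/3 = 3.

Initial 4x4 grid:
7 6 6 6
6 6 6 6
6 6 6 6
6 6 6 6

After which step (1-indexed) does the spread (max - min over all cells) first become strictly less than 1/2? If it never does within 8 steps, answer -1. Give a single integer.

Answer: 1

Derivation:
Step 1: max=19/3, min=6, spread=1/3
  -> spread < 1/2 first at step 1
Step 2: max=113/18, min=6, spread=5/18
Step 3: max=1337/216, min=6, spread=41/216
Step 4: max=39923/6480, min=6, spread=1043/6480
Step 5: max=1191953/194400, min=6, spread=25553/194400
Step 6: max=35663459/5832000, min=108079/18000, spread=645863/5832000
Step 7: max=1067401691/174960000, min=720971/120000, spread=16225973/174960000
Step 8: max=31970277983/5248800000, min=324701/54000, spread=409340783/5248800000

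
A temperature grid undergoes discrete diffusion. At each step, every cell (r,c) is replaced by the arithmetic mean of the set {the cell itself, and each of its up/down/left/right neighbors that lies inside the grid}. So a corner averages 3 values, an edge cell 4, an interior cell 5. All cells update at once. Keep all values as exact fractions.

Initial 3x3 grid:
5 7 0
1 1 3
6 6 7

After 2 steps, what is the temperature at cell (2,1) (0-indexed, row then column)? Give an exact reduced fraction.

Step 1: cell (2,1) = 5
Step 2: cell (2,1) = 137/30
Full grid after step 2:
  65/18 871/240 28/9
  931/240 357/100 901/240
  151/36 137/30 157/36

Answer: 137/30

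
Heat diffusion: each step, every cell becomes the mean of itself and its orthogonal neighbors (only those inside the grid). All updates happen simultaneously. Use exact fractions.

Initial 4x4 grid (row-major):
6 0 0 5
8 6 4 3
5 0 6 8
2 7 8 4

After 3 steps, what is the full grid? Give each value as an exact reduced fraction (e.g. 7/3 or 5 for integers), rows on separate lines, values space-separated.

Answer: 9061/2160 27427/7200 24451/7200 3749/1080
8263/1800 24631/6000 12257/3000 30571/7200
8089/1800 14117/3000 5873/1200 37483/7200
5069/1080 17213/3600 19529/3600 12367/2160

Derivation:
After step 1:
  14/3 3 9/4 8/3
  25/4 18/5 19/5 5
  15/4 24/5 26/5 21/4
  14/3 17/4 25/4 20/3
After step 2:
  167/36 811/240 703/240 119/36
  137/30 429/100 397/100 1003/240
  73/15 108/25 253/50 1327/240
  38/9 599/120 671/120 109/18
After step 3:
  9061/2160 27427/7200 24451/7200 3749/1080
  8263/1800 24631/6000 12257/3000 30571/7200
  8089/1800 14117/3000 5873/1200 37483/7200
  5069/1080 17213/3600 19529/3600 12367/2160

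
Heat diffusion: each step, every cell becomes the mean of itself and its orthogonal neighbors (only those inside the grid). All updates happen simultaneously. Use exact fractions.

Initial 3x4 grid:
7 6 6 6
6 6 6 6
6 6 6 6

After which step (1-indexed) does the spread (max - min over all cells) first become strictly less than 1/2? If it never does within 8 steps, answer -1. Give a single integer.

Step 1: max=19/3, min=6, spread=1/3
  -> spread < 1/2 first at step 1
Step 2: max=113/18, min=6, spread=5/18
Step 3: max=1337/216, min=6, spread=41/216
Step 4: max=159737/25920, min=6, spread=4217/25920
Step 5: max=9540349/1555200, min=43279/7200, spread=38417/311040
Step 6: max=571072211/93312000, min=866597/144000, spread=1903471/18662400
Step 7: max=34193309089/5598720000, min=26035759/4320000, spread=18038617/223948800
Step 8: max=2048807382851/335923200000, min=2345726759/388800000, spread=883978523/13436928000

Answer: 1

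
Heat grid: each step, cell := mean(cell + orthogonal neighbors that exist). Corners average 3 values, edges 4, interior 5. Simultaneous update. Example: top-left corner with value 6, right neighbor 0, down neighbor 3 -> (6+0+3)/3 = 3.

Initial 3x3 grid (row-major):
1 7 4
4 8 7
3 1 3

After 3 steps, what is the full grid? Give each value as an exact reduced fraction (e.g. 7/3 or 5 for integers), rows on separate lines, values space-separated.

Answer: 269/60 5899/1200 1889/360
14897/3600 27431/6000 35419/7200
8179/2160 58963/14400 9589/2160

Derivation:
After step 1:
  4 5 6
  4 27/5 11/2
  8/3 15/4 11/3
After step 2:
  13/3 51/10 11/2
  241/60 473/100 617/120
  125/36 929/240 155/36
After step 3:
  269/60 5899/1200 1889/360
  14897/3600 27431/6000 35419/7200
  8179/2160 58963/14400 9589/2160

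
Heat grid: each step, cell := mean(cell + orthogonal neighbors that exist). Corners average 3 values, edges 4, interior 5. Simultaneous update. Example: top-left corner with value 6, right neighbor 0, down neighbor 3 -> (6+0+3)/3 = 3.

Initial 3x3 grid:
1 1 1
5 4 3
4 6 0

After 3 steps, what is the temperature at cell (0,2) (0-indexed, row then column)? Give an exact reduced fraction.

Answer: 4903/2160

Derivation:
Step 1: cell (0,2) = 5/3
Step 2: cell (0,2) = 65/36
Step 3: cell (0,2) = 4903/2160
Full grid after step 3:
  6173/2160 11557/4800 4903/2160
  23573/7200 6159/2000 9149/3600
  689/180 8141/2400 371/120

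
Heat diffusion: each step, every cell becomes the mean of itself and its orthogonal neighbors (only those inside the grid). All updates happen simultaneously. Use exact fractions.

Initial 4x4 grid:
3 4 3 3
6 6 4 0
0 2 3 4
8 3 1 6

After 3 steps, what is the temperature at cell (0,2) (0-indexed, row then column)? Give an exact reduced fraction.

Answer: 1997/600

Derivation:
Step 1: cell (0,2) = 7/2
Step 2: cell (0,2) = 127/40
Step 3: cell (0,2) = 1997/600
Full grid after step 3:
  8789/2160 6701/1800 1997/600 349/120
  27599/7200 22367/6000 3199/1000 3599/1200
  5363/1440 10229/3000 19573/6000 11129/3600
  3809/1080 4979/1440 23503/7200 7063/2160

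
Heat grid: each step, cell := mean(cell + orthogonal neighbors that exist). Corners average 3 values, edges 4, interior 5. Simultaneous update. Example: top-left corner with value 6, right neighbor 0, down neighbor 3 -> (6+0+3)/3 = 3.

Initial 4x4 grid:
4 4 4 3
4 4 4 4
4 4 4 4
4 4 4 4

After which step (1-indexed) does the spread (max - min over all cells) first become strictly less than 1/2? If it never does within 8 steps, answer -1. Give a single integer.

Answer: 1

Derivation:
Step 1: max=4, min=11/3, spread=1/3
  -> spread < 1/2 first at step 1
Step 2: max=4, min=67/18, spread=5/18
Step 3: max=4, min=823/216, spread=41/216
Step 4: max=4, min=24877/6480, spread=1043/6480
Step 5: max=4, min=752047/194400, spread=25553/194400
Step 6: max=71921/18000, min=22656541/5832000, spread=645863/5832000
Step 7: max=479029/120000, min=682198309/174960000, spread=16225973/174960000
Step 8: max=215299/54000, min=20517722017/5248800000, spread=409340783/5248800000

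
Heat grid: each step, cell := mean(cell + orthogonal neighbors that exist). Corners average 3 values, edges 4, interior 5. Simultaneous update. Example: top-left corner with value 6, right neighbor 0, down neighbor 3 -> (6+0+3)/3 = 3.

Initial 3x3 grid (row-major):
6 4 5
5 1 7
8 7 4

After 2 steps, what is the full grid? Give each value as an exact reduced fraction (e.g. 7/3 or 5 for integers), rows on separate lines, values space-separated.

Answer: 14/3 287/60 163/36
161/30 461/100 1223/240
50/9 337/60 61/12

Derivation:
After step 1:
  5 4 16/3
  5 24/5 17/4
  20/3 5 6
After step 2:
  14/3 287/60 163/36
  161/30 461/100 1223/240
  50/9 337/60 61/12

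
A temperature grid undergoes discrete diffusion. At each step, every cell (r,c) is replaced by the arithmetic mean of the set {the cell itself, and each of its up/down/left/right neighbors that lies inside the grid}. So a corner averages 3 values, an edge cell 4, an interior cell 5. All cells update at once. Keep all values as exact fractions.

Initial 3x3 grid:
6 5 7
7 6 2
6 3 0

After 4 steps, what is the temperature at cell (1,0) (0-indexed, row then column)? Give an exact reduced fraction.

Step 1: cell (1,0) = 25/4
Step 2: cell (1,0) = 1331/240
Step 3: cell (1,0) = 77797/14400
Step 4: cell (1,0) = 4434659/864000
Full grid after step 4:
  235009/43200 1088821/216000 603377/129600
  4434659/864000 1701983/360000 3643409/864000
  19511/4050 1239803/288000 255751/64800

Answer: 4434659/864000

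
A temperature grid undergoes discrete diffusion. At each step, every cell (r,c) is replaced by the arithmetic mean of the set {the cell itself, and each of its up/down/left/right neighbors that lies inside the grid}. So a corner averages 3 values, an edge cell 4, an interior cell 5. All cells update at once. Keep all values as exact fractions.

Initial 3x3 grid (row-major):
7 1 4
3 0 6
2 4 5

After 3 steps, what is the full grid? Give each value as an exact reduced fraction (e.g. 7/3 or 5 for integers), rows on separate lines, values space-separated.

Answer: 433/135 5867/1800 7603/2160
2771/900 9991/3000 51011/14400
2261/720 5279/1600 147/40

Derivation:
After step 1:
  11/3 3 11/3
  3 14/5 15/4
  3 11/4 5
After step 2:
  29/9 197/60 125/36
  187/60 153/50 913/240
  35/12 271/80 23/6
After step 3:
  433/135 5867/1800 7603/2160
  2771/900 9991/3000 51011/14400
  2261/720 5279/1600 147/40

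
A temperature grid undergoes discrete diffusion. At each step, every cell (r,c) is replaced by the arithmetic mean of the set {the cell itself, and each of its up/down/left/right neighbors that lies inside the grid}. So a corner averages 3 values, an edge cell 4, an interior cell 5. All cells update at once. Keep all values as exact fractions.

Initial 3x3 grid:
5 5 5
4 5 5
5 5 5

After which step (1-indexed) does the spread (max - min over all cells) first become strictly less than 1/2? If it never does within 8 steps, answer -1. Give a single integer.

Answer: 1

Derivation:
Step 1: max=5, min=14/3, spread=1/3
  -> spread < 1/2 first at step 1
Step 2: max=5, min=1133/240, spread=67/240
Step 3: max=993/200, min=10363/2160, spread=1807/10800
Step 4: max=26639/5400, min=4162037/864000, spread=33401/288000
Step 5: max=2656609/540000, min=37650067/7776000, spread=3025513/38880000
Step 6: max=141244051/28800000, min=15087073133/3110400000, spread=53531/995328
Step 7: max=38088883949/7776000000, min=907087074151/186624000000, spread=450953/11943936
Step 8: max=4564591389481/933120000000, min=54478296439397/11197440000000, spread=3799043/143327232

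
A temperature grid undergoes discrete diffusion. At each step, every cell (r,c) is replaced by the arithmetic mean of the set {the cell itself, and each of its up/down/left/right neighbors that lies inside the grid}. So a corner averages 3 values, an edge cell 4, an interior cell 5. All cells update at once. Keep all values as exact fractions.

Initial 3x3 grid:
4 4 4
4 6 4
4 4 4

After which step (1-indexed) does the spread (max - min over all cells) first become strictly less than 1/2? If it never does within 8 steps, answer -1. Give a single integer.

Step 1: max=9/2, min=4, spread=1/2
Step 2: max=112/25, min=169/40, spread=51/200
  -> spread < 1/2 first at step 2
Step 3: max=10423/2400, min=767/180, spread=589/7200
Step 4: max=64943/15000, min=617081/144000, spread=31859/720000
Step 5: max=37251607/8640000, min=3864721/900000, spread=751427/43200000
Step 6: max=232634687/54000000, min=2228663129/518400000, spread=23149331/2592000000
Step 7: max=133898654263/31104000000, min=13934931889/3240000000, spread=616540643/155520000000
Step 8: max=836712453983/194400000000, min=8028892008761/1866240000000, spread=17737747379/9331200000000

Answer: 2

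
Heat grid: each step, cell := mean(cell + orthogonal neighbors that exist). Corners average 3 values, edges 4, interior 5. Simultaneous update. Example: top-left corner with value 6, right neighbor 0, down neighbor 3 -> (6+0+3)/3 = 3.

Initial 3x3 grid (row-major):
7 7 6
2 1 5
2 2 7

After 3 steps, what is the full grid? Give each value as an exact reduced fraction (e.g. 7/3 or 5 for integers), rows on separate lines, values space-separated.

Answer: 9329/2160 67453/14400 451/90
13057/3600 507/125 65003/14400
281/90 12557/3600 8719/2160

Derivation:
After step 1:
  16/3 21/4 6
  3 17/5 19/4
  2 3 14/3
After step 2:
  163/36 1199/240 16/3
  103/30 97/25 1129/240
  8/3 49/15 149/36
After step 3:
  9329/2160 67453/14400 451/90
  13057/3600 507/125 65003/14400
  281/90 12557/3600 8719/2160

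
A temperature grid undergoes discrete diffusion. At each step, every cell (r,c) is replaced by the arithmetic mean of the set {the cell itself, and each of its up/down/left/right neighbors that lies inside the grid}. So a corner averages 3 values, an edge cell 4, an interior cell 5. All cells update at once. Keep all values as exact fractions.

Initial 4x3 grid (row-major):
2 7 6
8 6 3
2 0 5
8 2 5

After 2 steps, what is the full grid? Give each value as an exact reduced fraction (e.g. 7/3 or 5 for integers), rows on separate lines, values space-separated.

After step 1:
  17/3 21/4 16/3
  9/2 24/5 5
  9/2 3 13/4
  4 15/4 4
After step 2:
  185/36 421/80 187/36
  73/15 451/100 1103/240
  4 193/50 61/16
  49/12 59/16 11/3

Answer: 185/36 421/80 187/36
73/15 451/100 1103/240
4 193/50 61/16
49/12 59/16 11/3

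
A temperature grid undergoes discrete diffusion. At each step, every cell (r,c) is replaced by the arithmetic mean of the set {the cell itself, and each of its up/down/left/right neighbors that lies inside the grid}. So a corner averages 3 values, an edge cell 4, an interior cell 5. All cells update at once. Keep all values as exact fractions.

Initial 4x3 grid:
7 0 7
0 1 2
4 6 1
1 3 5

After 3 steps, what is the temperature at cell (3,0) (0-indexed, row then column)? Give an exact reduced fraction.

Step 1: cell (3,0) = 8/3
Step 2: cell (3,0) = 55/18
Step 3: cell (3,0) = 649/216
Full grid after step 3:
  2959/1080 42391/14400 173/60
  20183/7200 16529/6000 7111/2400
  20413/7200 17809/6000 7321/2400
  649/216 45131/14400 115/36

Answer: 649/216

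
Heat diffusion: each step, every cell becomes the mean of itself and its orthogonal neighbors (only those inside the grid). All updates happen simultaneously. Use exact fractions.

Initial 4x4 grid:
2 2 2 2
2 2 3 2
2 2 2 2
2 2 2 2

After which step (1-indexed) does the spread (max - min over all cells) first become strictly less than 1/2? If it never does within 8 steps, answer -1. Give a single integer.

Step 1: max=9/4, min=2, spread=1/4
  -> spread < 1/2 first at step 1
Step 2: max=111/50, min=2, spread=11/50
Step 3: max=5167/2400, min=2, spread=367/2400
Step 4: max=23171/10800, min=1213/600, spread=1337/10800
Step 5: max=689669/324000, min=36469/18000, spread=33227/324000
Step 6: max=20654327/9720000, min=220049/108000, spread=849917/9720000
Step 7: max=616914347/291600000, min=3308533/1620000, spread=21378407/291600000
Step 8: max=18462462371/8748000000, min=995688343/486000000, spread=540072197/8748000000

Answer: 1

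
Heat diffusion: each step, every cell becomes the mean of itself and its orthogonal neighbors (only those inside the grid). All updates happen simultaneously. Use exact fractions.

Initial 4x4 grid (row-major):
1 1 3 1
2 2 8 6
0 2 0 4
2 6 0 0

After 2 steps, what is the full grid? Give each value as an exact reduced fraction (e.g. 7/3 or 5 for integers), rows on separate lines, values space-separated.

After step 1:
  4/3 7/4 13/4 10/3
  5/4 3 19/5 19/4
  3/2 2 14/5 5/2
  8/3 5/2 3/2 4/3
After step 2:
  13/9 7/3 91/30 34/9
  85/48 59/25 88/25 863/240
  89/48 59/25 63/25 683/240
  20/9 13/6 61/30 16/9

Answer: 13/9 7/3 91/30 34/9
85/48 59/25 88/25 863/240
89/48 59/25 63/25 683/240
20/9 13/6 61/30 16/9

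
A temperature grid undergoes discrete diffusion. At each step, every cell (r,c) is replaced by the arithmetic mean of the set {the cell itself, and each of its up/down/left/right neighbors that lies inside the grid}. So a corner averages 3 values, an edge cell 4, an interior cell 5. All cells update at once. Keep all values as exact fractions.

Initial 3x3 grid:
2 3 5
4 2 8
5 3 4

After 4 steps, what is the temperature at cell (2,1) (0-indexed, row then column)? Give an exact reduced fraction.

Answer: 116273/28800

Derivation:
Step 1: cell (2,1) = 7/2
Step 2: cell (2,1) = 33/8
Step 3: cell (2,1) = 633/160
Step 4: cell (2,1) = 116273/28800
Full grid after step 4:
  10291/2880 84011/21600 106949/25920
  23569/6400 140353/36000 737413/172800
  32243/8640 116273/28800 36593/8640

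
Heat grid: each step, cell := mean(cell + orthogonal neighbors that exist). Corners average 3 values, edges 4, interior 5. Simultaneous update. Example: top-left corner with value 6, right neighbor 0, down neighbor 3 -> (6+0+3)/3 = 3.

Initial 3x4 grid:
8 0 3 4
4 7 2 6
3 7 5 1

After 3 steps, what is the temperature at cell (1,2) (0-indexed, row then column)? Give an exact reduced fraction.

Step 1: cell (1,2) = 23/5
Step 2: cell (1,2) = 357/100
Step 3: cell (1,2) = 24983/6000
Full grid after step 3:
  619/144 3419/800 26021/7200 506/135
  34651/7200 12659/3000 24983/6000 52417/14400
  2051/432 34171/7200 9707/2400 487/120

Answer: 24983/6000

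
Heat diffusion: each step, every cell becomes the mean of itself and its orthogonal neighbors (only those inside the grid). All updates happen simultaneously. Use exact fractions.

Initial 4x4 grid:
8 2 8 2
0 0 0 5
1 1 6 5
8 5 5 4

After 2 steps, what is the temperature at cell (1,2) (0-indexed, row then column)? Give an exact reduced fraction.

Step 1: cell (1,2) = 19/5
Step 2: cell (1,2) = 69/25
Full grid after step 2:
  121/36 343/120 163/40 11/3
  521/240 11/4 69/25 21/5
  721/240 277/100 99/25 241/60
  143/36 1021/240 1069/240 44/9

Answer: 69/25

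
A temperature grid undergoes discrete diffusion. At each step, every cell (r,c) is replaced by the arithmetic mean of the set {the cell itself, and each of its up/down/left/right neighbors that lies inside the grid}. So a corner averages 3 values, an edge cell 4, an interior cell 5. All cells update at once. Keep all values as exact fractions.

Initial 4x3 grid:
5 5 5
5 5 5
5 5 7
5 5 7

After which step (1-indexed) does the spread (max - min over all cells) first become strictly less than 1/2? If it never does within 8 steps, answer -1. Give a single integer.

Answer: 5

Derivation:
Step 1: max=19/3, min=5, spread=4/3
Step 2: max=107/18, min=5, spread=17/18
Step 3: max=779/135, min=5, spread=104/135
Step 4: max=365249/64800, min=4547/900, spread=7573/12960
Step 5: max=21609001/3888000, min=68717/13500, spread=363701/777600
  -> spread < 1/2 first at step 5
Step 6: max=1282253999/233280000, min=1847413/360000, spread=681043/1866240
Step 7: max=76353337141/13996800000, min=501882089/97200000, spread=163292653/559872000
Step 8: max=4553867884319/839808000000, min=15137139163/2916000000, spread=1554974443/6718464000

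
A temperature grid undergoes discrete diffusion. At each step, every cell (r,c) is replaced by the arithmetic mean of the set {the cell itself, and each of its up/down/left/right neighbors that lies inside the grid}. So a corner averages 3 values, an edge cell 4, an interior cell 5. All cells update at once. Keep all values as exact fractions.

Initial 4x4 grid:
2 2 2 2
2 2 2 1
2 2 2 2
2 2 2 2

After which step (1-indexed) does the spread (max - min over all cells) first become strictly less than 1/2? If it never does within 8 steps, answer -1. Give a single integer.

Step 1: max=2, min=5/3, spread=1/3
  -> spread < 1/2 first at step 1
Step 2: max=2, min=209/120, spread=31/120
Step 3: max=2, min=1949/1080, spread=211/1080
Step 4: max=2, min=199157/108000, spread=16843/108000
Step 5: max=17921/9000, min=1805357/972000, spread=130111/972000
Step 6: max=1072841/540000, min=54677633/29160000, spread=3255781/29160000
Step 7: max=1068893/540000, min=1649246309/874800000, spread=82360351/874800000
Step 8: max=191893559/97200000, min=49736683109/26244000000, spread=2074577821/26244000000

Answer: 1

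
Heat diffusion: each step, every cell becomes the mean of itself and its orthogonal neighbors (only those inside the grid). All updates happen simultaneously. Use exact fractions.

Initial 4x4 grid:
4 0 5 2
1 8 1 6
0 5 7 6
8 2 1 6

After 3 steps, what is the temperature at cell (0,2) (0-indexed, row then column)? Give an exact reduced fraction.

Answer: 24689/7200

Derivation:
Step 1: cell (0,2) = 2
Step 2: cell (0,2) = 959/240
Step 3: cell (0,2) = 24689/7200
Full grid after step 3:
  311/108 24913/7200 24689/7200 8849/2160
  24463/7200 1279/375 5143/1200 14857/3600
  24959/7200 4849/1200 3133/750 17269/3600
  8039/2160 13867/3600 15919/3600 487/108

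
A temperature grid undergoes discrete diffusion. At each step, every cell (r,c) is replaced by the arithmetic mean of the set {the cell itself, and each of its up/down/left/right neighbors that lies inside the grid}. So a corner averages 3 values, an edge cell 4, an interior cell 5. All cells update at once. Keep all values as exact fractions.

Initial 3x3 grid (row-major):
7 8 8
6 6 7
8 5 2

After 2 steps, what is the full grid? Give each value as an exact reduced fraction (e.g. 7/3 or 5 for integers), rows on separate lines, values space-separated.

After step 1:
  7 29/4 23/3
  27/4 32/5 23/4
  19/3 21/4 14/3
After step 2:
  7 1699/240 62/9
  1589/240 157/25 1469/240
  55/9 453/80 47/9

Answer: 7 1699/240 62/9
1589/240 157/25 1469/240
55/9 453/80 47/9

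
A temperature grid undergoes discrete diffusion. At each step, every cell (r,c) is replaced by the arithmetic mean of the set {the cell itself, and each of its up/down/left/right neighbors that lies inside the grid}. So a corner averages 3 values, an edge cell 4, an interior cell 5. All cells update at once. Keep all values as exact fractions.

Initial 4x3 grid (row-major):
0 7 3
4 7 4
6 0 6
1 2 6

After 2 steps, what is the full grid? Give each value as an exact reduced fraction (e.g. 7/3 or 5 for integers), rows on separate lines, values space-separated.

Answer: 73/18 1019/240 167/36
113/30 221/50 271/60
71/20 88/25 67/15
8/3 847/240 131/36

Derivation:
After step 1:
  11/3 17/4 14/3
  17/4 22/5 5
  11/4 21/5 4
  3 9/4 14/3
After step 2:
  73/18 1019/240 167/36
  113/30 221/50 271/60
  71/20 88/25 67/15
  8/3 847/240 131/36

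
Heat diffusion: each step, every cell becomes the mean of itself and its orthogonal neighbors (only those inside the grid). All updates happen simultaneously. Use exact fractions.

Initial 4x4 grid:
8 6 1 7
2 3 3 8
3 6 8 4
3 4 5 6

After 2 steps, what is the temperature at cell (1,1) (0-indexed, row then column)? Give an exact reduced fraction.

Answer: 219/50

Derivation:
Step 1: cell (1,1) = 4
Step 2: cell (1,1) = 219/50
Full grid after step 2:
  83/18 217/48 1121/240 181/36
  101/24 219/50 471/100 329/60
  469/120 22/5 537/100 111/20
  34/9 1103/240 409/80 23/4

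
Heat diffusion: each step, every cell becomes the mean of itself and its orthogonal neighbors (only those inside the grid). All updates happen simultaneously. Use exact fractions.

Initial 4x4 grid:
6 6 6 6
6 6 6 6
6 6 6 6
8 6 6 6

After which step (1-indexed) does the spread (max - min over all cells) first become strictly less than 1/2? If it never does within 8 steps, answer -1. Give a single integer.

Step 1: max=20/3, min=6, spread=2/3
Step 2: max=59/9, min=6, spread=5/9
Step 3: max=689/108, min=6, spread=41/108
  -> spread < 1/2 first at step 3
Step 4: max=20483/3240, min=6, spread=1043/3240
Step 5: max=608753/97200, min=6, spread=25553/97200
Step 6: max=18167459/2916000, min=54079/9000, spread=645863/2916000
Step 7: max=542521691/87480000, min=360971/60000, spread=16225973/87480000
Step 8: max=16223877983/2624400000, min=162701/27000, spread=409340783/2624400000

Answer: 3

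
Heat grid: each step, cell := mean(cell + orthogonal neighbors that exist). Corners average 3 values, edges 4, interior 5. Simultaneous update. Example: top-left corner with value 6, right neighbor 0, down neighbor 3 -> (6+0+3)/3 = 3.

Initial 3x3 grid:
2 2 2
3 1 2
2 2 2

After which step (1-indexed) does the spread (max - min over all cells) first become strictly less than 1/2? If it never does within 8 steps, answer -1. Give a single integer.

Answer: 2

Derivation:
Step 1: max=7/3, min=7/4, spread=7/12
Step 2: max=13/6, min=11/6, spread=1/3
  -> spread < 1/2 first at step 2
Step 3: max=895/432, min=1789/960, spread=1799/8640
Step 4: max=11017/5400, min=2749/1440, spread=2833/21600
Step 5: max=3126679/1555200, min=2217127/1152000, spread=2671151/31104000
Step 6: max=155513437/77760000, min=30213323/15552000, spread=741137/12960000
Step 7: max=11130568111/5598720000, min=24252454829/12441600000, spread=4339268759/111974400000
Step 8: max=277649844179/139968000000, min=109573968607/55987200000, spread=7429845323/279936000000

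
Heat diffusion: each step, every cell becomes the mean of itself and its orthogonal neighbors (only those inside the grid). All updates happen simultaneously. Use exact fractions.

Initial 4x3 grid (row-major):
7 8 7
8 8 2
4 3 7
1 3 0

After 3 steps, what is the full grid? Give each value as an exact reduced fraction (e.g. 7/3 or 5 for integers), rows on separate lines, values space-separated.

After step 1:
  23/3 15/2 17/3
  27/4 29/5 6
  4 5 3
  8/3 7/4 10/3
After step 2:
  263/36 799/120 115/18
  1453/240 621/100 307/60
  221/48 391/100 13/3
  101/36 51/16 97/36
After step 3:
  14413/2160 47813/7200 6539/1080
  43513/7200 33539/6000 4961/900
  31273/7200 4449/1000 14449/3600
  763/216 5039/1600 1471/432

Answer: 14413/2160 47813/7200 6539/1080
43513/7200 33539/6000 4961/900
31273/7200 4449/1000 14449/3600
763/216 5039/1600 1471/432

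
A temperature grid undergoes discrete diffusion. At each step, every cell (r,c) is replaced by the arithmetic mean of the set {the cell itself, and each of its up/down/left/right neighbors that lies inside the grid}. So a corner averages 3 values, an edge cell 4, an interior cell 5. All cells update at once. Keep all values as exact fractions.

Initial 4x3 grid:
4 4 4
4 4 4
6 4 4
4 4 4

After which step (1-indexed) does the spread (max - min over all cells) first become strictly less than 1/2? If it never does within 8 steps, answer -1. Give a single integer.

Step 1: max=14/3, min=4, spread=2/3
Step 2: max=271/60, min=4, spread=31/60
Step 3: max=2371/540, min=4, spread=211/540
  -> spread < 1/2 first at step 3
Step 4: max=232897/54000, min=3647/900, spread=14077/54000
Step 5: max=2084407/486000, min=219683/54000, spread=5363/24300
Step 6: max=62060809/14580000, min=122869/30000, spread=93859/583200
Step 7: max=3709474481/874800000, min=199736467/48600000, spread=4568723/34992000
Step 8: max=221732435629/52488000000, min=6013618889/1458000000, spread=8387449/83980800

Answer: 3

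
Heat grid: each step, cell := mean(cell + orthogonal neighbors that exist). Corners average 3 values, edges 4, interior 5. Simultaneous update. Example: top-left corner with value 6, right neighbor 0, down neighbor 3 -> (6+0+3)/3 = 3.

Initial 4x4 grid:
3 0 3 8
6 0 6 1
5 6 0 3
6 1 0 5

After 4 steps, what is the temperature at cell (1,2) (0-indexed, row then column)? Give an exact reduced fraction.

Step 1: cell (1,2) = 2
Step 2: cell (1,2) = 347/100
Step 3: cell (1,2) = 577/200
Step 4: cell (1,2) = 97019/30000
Full grid after step 4:
  673/216 231157/72000 5041/1600 4159/1200
  248767/72000 4609/1500 97019/30000 45041/14400
  250943/72000 3331/1000 252323/90000 127283/43200
  1973/540 74851/24000 122999/43200 83387/32400

Answer: 97019/30000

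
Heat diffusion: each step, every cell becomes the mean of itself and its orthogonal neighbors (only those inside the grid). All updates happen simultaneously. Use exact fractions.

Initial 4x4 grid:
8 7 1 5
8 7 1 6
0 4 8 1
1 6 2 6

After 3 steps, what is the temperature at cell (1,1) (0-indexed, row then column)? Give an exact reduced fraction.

Step 1: cell (1,1) = 27/5
Step 2: cell (1,1) = 53/10
Step 3: cell (1,1) = 29287/6000
Full grid after step 3:
  12589/2160 7823/1440 3523/800 2957/720
  479/90 29287/6000 1819/400 4657/1200
  3727/900 26561/6000 8053/2000 5173/1200
  1591/432 26501/7200 10231/2400 2879/720

Answer: 29287/6000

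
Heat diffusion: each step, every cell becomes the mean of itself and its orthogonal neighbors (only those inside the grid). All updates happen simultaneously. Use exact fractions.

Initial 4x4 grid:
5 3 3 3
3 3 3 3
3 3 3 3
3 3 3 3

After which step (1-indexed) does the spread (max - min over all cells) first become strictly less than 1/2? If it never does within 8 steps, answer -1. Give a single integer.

Step 1: max=11/3, min=3, spread=2/3
Step 2: max=32/9, min=3, spread=5/9
Step 3: max=365/108, min=3, spread=41/108
  -> spread < 1/2 first at step 3
Step 4: max=10763/3240, min=3, spread=1043/3240
Step 5: max=317153/97200, min=3, spread=25553/97200
Step 6: max=9419459/2916000, min=27079/9000, spread=645863/2916000
Step 7: max=280081691/87480000, min=180971/60000, spread=16225973/87480000
Step 8: max=8350677983/2624400000, min=81701/27000, spread=409340783/2624400000

Answer: 3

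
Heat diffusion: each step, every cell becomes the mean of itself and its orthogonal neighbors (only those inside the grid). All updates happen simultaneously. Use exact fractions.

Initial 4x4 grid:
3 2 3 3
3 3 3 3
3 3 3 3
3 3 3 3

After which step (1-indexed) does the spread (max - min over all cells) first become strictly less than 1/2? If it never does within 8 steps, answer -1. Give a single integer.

Answer: 1

Derivation:
Step 1: max=3, min=8/3, spread=1/3
  -> spread < 1/2 first at step 1
Step 2: max=3, min=329/120, spread=31/120
Step 3: max=3, min=3029/1080, spread=211/1080
Step 4: max=3, min=307157/108000, spread=16843/108000
Step 5: max=26921/9000, min=2777357/972000, spread=130111/972000
Step 6: max=1612841/540000, min=83837633/29160000, spread=3255781/29160000
Step 7: max=1608893/540000, min=2524046309/874800000, spread=82360351/874800000
Step 8: max=289093559/97200000, min=75980683109/26244000000, spread=2074577821/26244000000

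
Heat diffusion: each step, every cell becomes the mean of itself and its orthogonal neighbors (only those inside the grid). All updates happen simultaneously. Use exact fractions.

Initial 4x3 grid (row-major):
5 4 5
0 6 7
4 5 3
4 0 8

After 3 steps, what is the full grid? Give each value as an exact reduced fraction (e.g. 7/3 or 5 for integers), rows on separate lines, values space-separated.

After step 1:
  3 5 16/3
  15/4 22/5 21/4
  13/4 18/5 23/4
  8/3 17/4 11/3
After step 2:
  47/12 133/30 187/36
  18/5 22/5 311/60
  199/60 17/4 137/30
  61/18 851/240 41/9
After step 3:
  239/60 323/72 1333/270
  457/120 328/75 1741/360
  131/36 4819/1200 167/36
  7381/2160 11333/2880 9121/2160

Answer: 239/60 323/72 1333/270
457/120 328/75 1741/360
131/36 4819/1200 167/36
7381/2160 11333/2880 9121/2160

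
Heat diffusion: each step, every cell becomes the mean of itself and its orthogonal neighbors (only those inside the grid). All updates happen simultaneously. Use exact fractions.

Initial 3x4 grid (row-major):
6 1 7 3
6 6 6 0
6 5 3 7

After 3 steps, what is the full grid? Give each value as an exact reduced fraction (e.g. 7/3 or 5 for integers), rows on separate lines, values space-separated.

Answer: 10733/2160 34187/7200 31037/7200 8549/2160
392/75 4911/1000 13253/3000 7363/1800
11473/2160 36487/7200 33137/7200 8969/2160

Derivation:
After step 1:
  13/3 5 17/4 10/3
  6 24/5 22/5 4
  17/3 5 21/4 10/3
After step 2:
  46/9 1103/240 1019/240 139/36
  26/5 126/25 227/50 113/30
  50/9 1243/240 1079/240 151/36
After step 3:
  10733/2160 34187/7200 31037/7200 8549/2160
  392/75 4911/1000 13253/3000 7363/1800
  11473/2160 36487/7200 33137/7200 8969/2160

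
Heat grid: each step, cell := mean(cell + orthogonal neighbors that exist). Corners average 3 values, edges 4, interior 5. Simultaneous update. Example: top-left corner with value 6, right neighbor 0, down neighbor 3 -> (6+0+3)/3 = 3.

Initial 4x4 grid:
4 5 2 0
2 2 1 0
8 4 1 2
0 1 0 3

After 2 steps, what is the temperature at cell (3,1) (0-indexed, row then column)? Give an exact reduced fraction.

Answer: 87/40

Derivation:
Step 1: cell (3,1) = 5/4
Step 2: cell (3,1) = 87/40
Full grid after step 2:
  131/36 703/240 427/240 41/36
  419/120 289/100 167/100 247/240
  137/40 247/100 7/4 331/240
  31/12 87/40 173/120 53/36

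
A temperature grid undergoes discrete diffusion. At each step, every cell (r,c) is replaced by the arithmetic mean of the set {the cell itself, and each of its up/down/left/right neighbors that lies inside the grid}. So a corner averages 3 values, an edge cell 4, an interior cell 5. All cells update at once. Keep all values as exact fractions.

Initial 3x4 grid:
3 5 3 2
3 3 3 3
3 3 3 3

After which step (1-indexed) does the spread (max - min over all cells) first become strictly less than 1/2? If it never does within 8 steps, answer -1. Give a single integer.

Answer: 3

Derivation:
Step 1: max=11/3, min=8/3, spread=1
Step 2: max=829/240, min=137/48, spread=3/5
Step 3: max=7279/2160, min=421/144, spread=241/540
  -> spread < 1/2 first at step 3
Step 4: max=212989/64800, min=42637/14400, spread=8449/25920
Step 5: max=6328423/1944000, min=7723369/2592000, spread=428717/1555200
Step 6: max=187780201/58320000, min=467499211/155520000, spread=3989759/18662400
Step 7: max=5596760317/1749600000, min=1044752587/345600000, spread=196928221/1119744000
Step 8: max=83456458457/26244000000, min=1701806015291/559872000000, spread=1886362363/13436928000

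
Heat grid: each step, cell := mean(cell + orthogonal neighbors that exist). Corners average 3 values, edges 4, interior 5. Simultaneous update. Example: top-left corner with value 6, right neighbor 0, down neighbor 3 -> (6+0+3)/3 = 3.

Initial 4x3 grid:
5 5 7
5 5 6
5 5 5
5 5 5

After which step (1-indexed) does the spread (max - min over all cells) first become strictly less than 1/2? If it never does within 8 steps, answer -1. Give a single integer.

Answer: 4

Derivation:
Step 1: max=6, min=5, spread=1
Step 2: max=23/4, min=5, spread=3/4
Step 3: max=223/40, min=5, spread=23/40
Step 4: max=39463/7200, min=9047/1800, spread=131/288
  -> spread < 1/2 first at step 4
Step 5: max=2338597/432000, min=546053/108000, spread=30877/86400
Step 6: max=46382501/8640000, min=1830199/360000, spread=98309/345600
Step 7: max=8296793477/1555200000, min=248272811/48600000, spread=14082541/62208000
Step 8: max=495513822143/93312000000, min=7477760137/1458000000, spread=135497387/746496000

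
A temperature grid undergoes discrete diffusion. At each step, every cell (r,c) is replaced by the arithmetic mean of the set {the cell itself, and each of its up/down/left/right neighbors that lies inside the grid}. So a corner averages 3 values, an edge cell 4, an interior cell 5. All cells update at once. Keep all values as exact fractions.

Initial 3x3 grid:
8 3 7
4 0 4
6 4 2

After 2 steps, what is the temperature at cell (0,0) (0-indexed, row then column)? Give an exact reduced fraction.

Answer: 14/3

Derivation:
Step 1: cell (0,0) = 5
Step 2: cell (0,0) = 14/3
Full grid after step 2:
  14/3 103/24 149/36
  103/24 73/20 57/16
  73/18 7/2 115/36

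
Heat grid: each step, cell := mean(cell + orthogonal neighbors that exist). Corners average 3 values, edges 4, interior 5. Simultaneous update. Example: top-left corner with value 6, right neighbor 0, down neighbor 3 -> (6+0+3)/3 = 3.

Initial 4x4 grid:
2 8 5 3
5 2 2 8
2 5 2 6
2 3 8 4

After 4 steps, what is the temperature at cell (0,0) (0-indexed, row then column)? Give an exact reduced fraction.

Answer: 1427/360

Derivation:
Step 1: cell (0,0) = 5
Step 2: cell (0,0) = 4
Step 3: cell (0,0) = 83/20
Step 4: cell (0,0) = 1427/360
Full grid after step 4:
  1427/360 305207/72000 190777/43200 151459/32400
  276557/72000 7379/1875 398863/90000 39869/8640
  30191/8640 176609/45000 42889/10000 341911/72000
  28951/8100 163573/43200 320011/72000 50827/10800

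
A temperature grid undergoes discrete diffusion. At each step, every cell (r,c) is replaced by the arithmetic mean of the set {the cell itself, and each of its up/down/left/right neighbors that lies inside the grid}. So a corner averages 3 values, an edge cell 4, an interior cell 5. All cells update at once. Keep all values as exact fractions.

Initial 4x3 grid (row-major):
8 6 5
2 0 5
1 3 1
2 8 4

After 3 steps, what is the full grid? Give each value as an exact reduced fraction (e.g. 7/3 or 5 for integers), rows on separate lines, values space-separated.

Answer: 4411/1080 59111/14400 9047/2160
24413/7200 10727/3000 12919/3600
22393/7200 1597/500 3121/900
1759/540 5609/1600 7841/2160

Derivation:
After step 1:
  16/3 19/4 16/3
  11/4 16/5 11/4
  2 13/5 13/4
  11/3 17/4 13/3
After step 2:
  77/18 1117/240 77/18
  797/240 321/100 109/30
  661/240 153/50 97/30
  119/36 297/80 71/18
After step 3:
  4411/1080 59111/14400 9047/2160
  24413/7200 10727/3000 12919/3600
  22393/7200 1597/500 3121/900
  1759/540 5609/1600 7841/2160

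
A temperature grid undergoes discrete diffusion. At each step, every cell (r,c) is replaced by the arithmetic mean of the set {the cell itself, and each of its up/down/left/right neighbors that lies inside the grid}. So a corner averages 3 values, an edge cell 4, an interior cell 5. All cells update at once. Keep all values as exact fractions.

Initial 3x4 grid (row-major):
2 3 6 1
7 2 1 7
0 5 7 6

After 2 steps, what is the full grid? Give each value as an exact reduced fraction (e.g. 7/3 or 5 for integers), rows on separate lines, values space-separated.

Answer: 10/3 17/5 229/60 67/18
287/80 177/50 389/100 1181/240
41/12 317/80 1171/240 91/18

Derivation:
After step 1:
  4 13/4 11/4 14/3
  11/4 18/5 23/5 15/4
  4 7/2 19/4 20/3
After step 2:
  10/3 17/5 229/60 67/18
  287/80 177/50 389/100 1181/240
  41/12 317/80 1171/240 91/18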